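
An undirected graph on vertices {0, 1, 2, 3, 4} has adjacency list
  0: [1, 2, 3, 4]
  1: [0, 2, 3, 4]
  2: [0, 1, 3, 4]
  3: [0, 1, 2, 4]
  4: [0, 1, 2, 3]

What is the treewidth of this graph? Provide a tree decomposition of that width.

With just one bag of size 5, the width is 5 − 1 = 4, so tw(G) ≤ 4. On the other hand G contains the 5-clique {0, 1, 2, 3, 4}. A clique must lie in a single bag of any decomposition, so no decomposition can have width below 4. Hence tw(G) = 4 exactly.

Treewidth 4.
One such decomposition:
Bags: B1 = {0, 1, 2, 3, 4}
Tree: (single bag)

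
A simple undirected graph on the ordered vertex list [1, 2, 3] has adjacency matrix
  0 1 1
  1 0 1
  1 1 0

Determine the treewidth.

A width-2 tree decomposition is:
Bags: B1 = {1, 2, 3}
Tree: (single bag)
With just one bag of size 3, the width is 3 − 1 = 2, so tw(G) ≤ 2. On the other hand G contains the 3-clique {1, 2, 3}. A clique must lie in a single bag of any decomposition, so no decomposition can have width below 2. Combining the bounds, tw(G) = 2.

2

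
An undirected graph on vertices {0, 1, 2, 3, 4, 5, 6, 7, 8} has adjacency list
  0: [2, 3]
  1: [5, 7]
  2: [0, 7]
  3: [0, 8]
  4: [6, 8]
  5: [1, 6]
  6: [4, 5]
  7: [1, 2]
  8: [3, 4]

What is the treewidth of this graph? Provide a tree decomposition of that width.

Treewidth 2.
One such decomposition:
Bags: B1 = {1, 2, 7}  B2 = {1, 2, 5}  B3 = {2, 5, 6}  B4 = {2, 4, 6}  B5 = {2, 4, 8}  B6 = {2, 3, 8}  B7 = {0, 2, 3}
Tree: B1–B2, B2–B3, B3–B4, B4–B5, B5–B6, B6–B7

Each bag holds 3 vertices, so the decomposition has width 2, which upper-bounds the treewidth. For the lower bound, G contains the cycle 2–7–1–5–6–4–8–3–0–2, so G is not a forest; only forests have treewidth ≤ 1, hence tw(G) ≥ 2. Therefore the treewidth is 2.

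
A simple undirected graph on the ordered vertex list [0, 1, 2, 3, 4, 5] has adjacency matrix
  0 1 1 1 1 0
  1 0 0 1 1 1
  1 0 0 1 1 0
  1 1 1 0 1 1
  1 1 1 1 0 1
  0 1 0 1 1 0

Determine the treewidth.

3

A width-3 tree decomposition is:
Bags: B1 = {0, 2, 3, 4}  B2 = {0, 1, 3, 4}  B3 = {1, 3, 4, 5}
Tree: B1–B2, B2–B3
Every bag has size at most 4, so the width is 4 − 1 = 3 and tw(G) ≤ 3. Conversely, {0, 1, 3, 4} is a clique of size 4, and the vertices of any clique must share a bag in every tree decomposition; so some bag has ≥ 4 vertices and tw(G) ≥ 3. The upper and lower bounds meet at 3, so that is the treewidth.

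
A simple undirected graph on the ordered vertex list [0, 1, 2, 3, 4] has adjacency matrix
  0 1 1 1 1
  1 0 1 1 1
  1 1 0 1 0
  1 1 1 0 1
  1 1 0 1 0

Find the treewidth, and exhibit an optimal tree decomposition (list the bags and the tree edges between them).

The largest bag has 4 vertices, giving width 3; this decomposition certifies tw(G) ≤ 3. On the other hand G contains the 4-clique {0, 1, 2, 3}. A clique must lie in a single bag of any decomposition, so no decomposition can have width below 3. The upper and lower bounds meet at 3, so that is the treewidth.

Treewidth 3.
One optimal decomposition is:
Bags: B1 = {0, 1, 2, 3}  B2 = {0, 1, 3, 4}
Tree: B1–B2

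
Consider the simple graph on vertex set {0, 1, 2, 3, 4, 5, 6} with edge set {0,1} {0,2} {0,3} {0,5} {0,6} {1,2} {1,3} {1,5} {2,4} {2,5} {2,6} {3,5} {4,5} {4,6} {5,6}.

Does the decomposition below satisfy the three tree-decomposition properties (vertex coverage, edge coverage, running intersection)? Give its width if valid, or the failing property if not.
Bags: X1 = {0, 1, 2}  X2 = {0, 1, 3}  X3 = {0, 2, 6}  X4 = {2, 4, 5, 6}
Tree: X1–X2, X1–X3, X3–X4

No — edge (5,1) lies in no bag.

A tree decomposition must satisfy three properties: every vertex lies in some bag; for every edge, both endpoints lie together in some bag; and for every vertex, the bags containing it form a connected subtree. Here edge (5,1) lies in no bag, so the decomposition is invalid.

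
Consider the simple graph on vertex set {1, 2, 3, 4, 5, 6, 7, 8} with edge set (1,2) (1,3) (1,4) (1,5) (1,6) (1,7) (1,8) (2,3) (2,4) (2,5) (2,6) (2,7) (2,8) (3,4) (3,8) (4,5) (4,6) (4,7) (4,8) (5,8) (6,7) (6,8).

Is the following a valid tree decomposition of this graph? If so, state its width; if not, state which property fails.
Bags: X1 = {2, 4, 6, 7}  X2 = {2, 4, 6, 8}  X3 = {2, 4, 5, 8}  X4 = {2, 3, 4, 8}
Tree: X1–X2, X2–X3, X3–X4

A tree decomposition must satisfy three properties: every vertex lies in some bag; for every edge, both endpoints lie together in some bag; and for every vertex, the bags containing it form a connected subtree. Here vertex 1 appears in no bag, so the decomposition is invalid.

No — vertex 1 appears in no bag.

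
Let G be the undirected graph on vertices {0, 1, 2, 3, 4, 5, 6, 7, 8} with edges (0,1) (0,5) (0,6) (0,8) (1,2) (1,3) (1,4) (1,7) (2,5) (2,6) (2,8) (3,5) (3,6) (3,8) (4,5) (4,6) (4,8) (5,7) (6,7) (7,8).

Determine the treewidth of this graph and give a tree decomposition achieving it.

Each bag holds 5 vertices, so the decomposition has width 4, which upper-bounds the treewidth. For the lower bound: the 5 vertex sets {3,8}, {0,1}, {4,5}, {6}, {2} are disjoint, each induces a connected subgraph, and every pair is joined by at least one edge of G. Contracting each set to a single vertex therefore yields K_{5} as a minor, and since treewidth is minor-monotone, tw(G) ≥ tw(K_{5}) = 4. Hence tw(G) = 4 exactly.

Treewidth 4.
One such decomposition:
Bags: B1 = {1, 3, 5, 6, 8}  B2 = {0, 1, 5, 6, 8}  B3 = {1, 4, 5, 6, 8}  B4 = {1, 2, 5, 6, 8}  B5 = {1, 5, 6, 7, 8}
Tree: B1–B2, B2–B3, B3–B4, B4–B5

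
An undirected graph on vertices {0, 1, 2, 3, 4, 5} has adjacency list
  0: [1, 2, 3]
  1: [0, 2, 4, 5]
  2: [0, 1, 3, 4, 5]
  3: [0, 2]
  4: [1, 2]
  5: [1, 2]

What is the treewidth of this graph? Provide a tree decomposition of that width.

The largest bag has 3 vertices, giving width 2; this decomposition certifies tw(G) ≤ 2. On the other hand G contains the 3-clique {0, 1, 2}. A clique must lie in a single bag of any decomposition, so no decomposition can have width below 2. Combining the bounds, tw(G) = 2.

Treewidth 2.
One such decomposition:
Bags: B1 = {0, 1, 2}  B2 = {0, 2, 3}  B3 = {1, 2, 4}  B4 = {1, 2, 5}
Tree: B1–B2, B1–B3, B3–B4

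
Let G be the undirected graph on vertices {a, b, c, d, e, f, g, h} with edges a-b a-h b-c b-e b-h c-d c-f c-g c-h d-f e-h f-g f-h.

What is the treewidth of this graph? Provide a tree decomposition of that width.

Treewidth 2.
One optimal decomposition is:
Bags: B1 = {b, c, h}  B2 = {c, f, h}  B3 = {c, d, f}  B4 = {b, e, h}  B5 = {c, f, g}  B6 = {a, b, h}
Tree: B1–B2, B2–B3, B1–B4, B2–B5, B4–B6

Each bag holds 3 vertices, so the decomposition has width 2, which upper-bounds the treewidth. For the lower bound, the 3 vertices {c, d, f} are pairwise adjacent, and any tree decomposition puts a clique entirely inside one bag — forcing width ≥ 2. The upper and lower bounds meet at 2, so that is the treewidth.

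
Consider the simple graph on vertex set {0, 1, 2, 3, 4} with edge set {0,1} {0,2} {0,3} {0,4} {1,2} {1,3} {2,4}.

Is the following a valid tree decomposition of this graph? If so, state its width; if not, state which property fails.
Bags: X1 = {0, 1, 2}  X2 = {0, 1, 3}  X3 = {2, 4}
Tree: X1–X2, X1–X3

A tree decomposition must satisfy three properties: every vertex lies in some bag; for every edge, both endpoints lie together in some bag; and for every vertex, the bags containing it form a connected subtree. Here edge (0,4) lies in no bag, so the decomposition is invalid.

No — edge (0,4) lies in no bag.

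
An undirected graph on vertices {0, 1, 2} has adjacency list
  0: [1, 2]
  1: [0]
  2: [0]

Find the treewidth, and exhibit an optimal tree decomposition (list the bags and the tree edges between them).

Treewidth 1.
One such decomposition:
Bags: B1 = {0, 1}  B2 = {0, 2}
Tree: B1–B2

Every bag has size at most 2, so the width is 2 − 1 = 1 and tw(G) ≤ 1. G has an edge, so its treewidth is at least 1. Hence tw(G) = 1 exactly.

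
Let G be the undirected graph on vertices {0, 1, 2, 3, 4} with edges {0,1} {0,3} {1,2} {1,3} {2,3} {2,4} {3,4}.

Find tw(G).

A width-2 tree decomposition is:
Bags: B1 = {2, 3, 4}  B2 = {1, 2, 3}  B3 = {0, 1, 3}
Tree: B1–B2, B2–B3
Each bag holds 3 vertices, so the decomposition has width 2, which upper-bounds the treewidth. For the lower bound, the 3 vertices {0, 1, 3} are pairwise adjacent, and any tree decomposition puts a clique entirely inside one bag — forcing width ≥ 2. Combining the bounds, tw(G) = 2.

2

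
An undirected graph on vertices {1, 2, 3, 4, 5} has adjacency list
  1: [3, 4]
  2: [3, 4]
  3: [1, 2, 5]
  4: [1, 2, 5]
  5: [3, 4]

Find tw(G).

A width-2 tree decomposition is:
Bags: B1 = {1, 3, 4}  B2 = {3, 4, 5}  B3 = {2, 3, 4}
Tree: B1–B2, B2–B3
The largest bag has 3 vertices, giving width 2; this decomposition certifies tw(G) ≤ 2. The edges 1–3–5–4–1 form a cycle, so G is not a tree and its treewidth is at least 2. Combining the bounds, tw(G) = 2.

2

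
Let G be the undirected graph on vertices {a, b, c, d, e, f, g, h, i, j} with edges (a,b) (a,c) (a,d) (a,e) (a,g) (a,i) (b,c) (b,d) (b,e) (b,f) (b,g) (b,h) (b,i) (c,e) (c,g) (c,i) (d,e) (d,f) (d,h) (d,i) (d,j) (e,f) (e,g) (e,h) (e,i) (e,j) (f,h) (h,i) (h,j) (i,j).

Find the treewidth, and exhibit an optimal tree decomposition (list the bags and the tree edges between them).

The largest bag has 5 vertices, giving width 4; this decomposition certifies tw(G) ≤ 4. For the lower bound, the 5 vertices {d, e, h, i, j} are pairwise adjacent, and any tree decomposition puts a clique entirely inside one bag — forcing width ≥ 4. Hence tw(G) = 4 exactly.

Treewidth 4.
One optimal decomposition is:
Bags: B1 = {a, b, d, e, i}  B2 = {a, b, c, e, i}  B3 = {b, d, e, h, i}  B4 = {b, d, e, f, h}  B5 = {d, e, h, i, j}  B6 = {a, b, c, e, g}
Tree: B1–B2, B1–B3, B3–B4, B3–B5, B2–B6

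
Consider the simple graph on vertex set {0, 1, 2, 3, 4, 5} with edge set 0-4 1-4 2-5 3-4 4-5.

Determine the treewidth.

A width-1 tree decomposition is:
Bags: B1 = {4, 5}  B2 = {3, 4}  B3 = {2, 5}  B4 = {1, 4}  B5 = {0, 4}
Tree: B1–B2, B1–B3, B1–B4, B1–B5
Each bag holds 2 vertices, so the decomposition has width 1, which upper-bounds the treewidth. G has an edge, so its treewidth is at least 1. The upper and lower bounds meet at 1, so that is the treewidth.

1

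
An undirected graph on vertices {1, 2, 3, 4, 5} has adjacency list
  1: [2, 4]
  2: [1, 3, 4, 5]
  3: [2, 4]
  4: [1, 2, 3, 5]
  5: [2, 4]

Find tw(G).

2

A width-2 tree decomposition is:
Bags: B1 = {2, 3, 4}  B2 = {1, 2, 4}  B3 = {2, 4, 5}
Tree: B1–B2, B2–B3
The largest bag has 3 vertices, giving width 2; this decomposition certifies tw(G) ≤ 2. Conversely, {1, 2, 4} is a clique of size 3, and the vertices of any clique must share a bag in every tree decomposition; so some bag has ≥ 3 vertices and tw(G) ≥ 2. Hence tw(G) = 2 exactly.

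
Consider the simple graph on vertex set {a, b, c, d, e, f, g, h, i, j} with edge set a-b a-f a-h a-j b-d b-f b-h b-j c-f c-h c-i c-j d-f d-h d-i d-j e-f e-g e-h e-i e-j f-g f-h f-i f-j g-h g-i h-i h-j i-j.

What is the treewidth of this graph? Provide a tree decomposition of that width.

Each bag holds 5 vertices, so the decomposition has width 4, which upper-bounds the treewidth. For the lower bound, the 5 vertices {e, f, g, h, i} are pairwise adjacent, and any tree decomposition puts a clique entirely inside one bag — forcing width ≥ 4. Therefore the treewidth is 4.

Treewidth 4.
One such decomposition:
Bags: B1 = {b, d, f, h, j}  B2 = {d, f, h, i, j}  B3 = {e, f, h, i, j}  B4 = {c, f, h, i, j}  B5 = {a, b, f, h, j}  B6 = {e, f, g, h, i}
Tree: B1–B2, B2–B3, B3–B4, B1–B5, B3–B6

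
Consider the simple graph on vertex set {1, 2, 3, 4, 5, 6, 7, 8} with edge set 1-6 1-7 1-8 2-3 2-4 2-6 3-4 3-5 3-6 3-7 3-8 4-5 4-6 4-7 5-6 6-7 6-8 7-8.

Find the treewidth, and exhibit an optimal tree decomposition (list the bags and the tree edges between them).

The largest bag has 4 vertices, giving width 3; this decomposition certifies tw(G) ≤ 3. For the lower bound, the 4 vertices {1, 6, 7, 8} are pairwise adjacent, and any tree decomposition puts a clique entirely inside one bag — forcing width ≥ 3. The upper and lower bounds meet at 3, so that is the treewidth.

Treewidth 3.
Bags: B1 = {3, 6, 7, 8}  B2 = {3, 4, 6, 7}  B3 = {2, 3, 4, 6}  B4 = {3, 4, 5, 6}  B5 = {1, 6, 7, 8}
Tree: B1–B2, B2–B3, B2–B4, B1–B5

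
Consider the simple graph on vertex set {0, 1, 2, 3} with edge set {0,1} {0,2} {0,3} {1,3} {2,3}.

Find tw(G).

2

A width-2 tree decomposition is:
Bags: B1 = {0, 1, 3}  B2 = {0, 2, 3}
Tree: B1–B2
The largest bag has 3 vertices, giving width 2; this decomposition certifies tw(G) ≤ 2. For the lower bound, the 3 vertices {0, 1, 3} are pairwise adjacent, and any tree decomposition puts a clique entirely inside one bag — forcing width ≥ 2. Therefore the treewidth is 2.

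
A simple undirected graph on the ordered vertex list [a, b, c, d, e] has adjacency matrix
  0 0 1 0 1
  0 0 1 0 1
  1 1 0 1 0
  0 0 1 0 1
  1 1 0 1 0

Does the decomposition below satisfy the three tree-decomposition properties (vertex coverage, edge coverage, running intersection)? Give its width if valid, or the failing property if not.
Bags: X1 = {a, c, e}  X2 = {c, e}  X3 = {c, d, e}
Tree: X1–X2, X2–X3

A tree decomposition must satisfy three properties: every vertex lies in some bag; for every edge, both endpoints lie together in some bag; and for every vertex, the bags containing it form a connected subtree. Here vertex b appears in no bag, so the decomposition is invalid.

No — vertex b appears in no bag.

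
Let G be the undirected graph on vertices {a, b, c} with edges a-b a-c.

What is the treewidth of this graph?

1

A width-1 tree decomposition is:
Bags: B1 = {a, c}  B2 = {a, b}
Tree: B1–B2
The largest bag has 2 vertices, giving width 1; this decomposition certifies tw(G) ≤ 1. G has an edge, so its treewidth is at least 1. Therefore the treewidth is 1.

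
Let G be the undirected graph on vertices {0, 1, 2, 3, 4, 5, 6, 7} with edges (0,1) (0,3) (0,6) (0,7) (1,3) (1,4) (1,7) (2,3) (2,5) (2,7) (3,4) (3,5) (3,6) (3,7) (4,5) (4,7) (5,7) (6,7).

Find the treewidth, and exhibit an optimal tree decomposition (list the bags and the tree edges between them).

Each bag holds 4 vertices, so the decomposition has width 3, which upper-bounds the treewidth. For the lower bound, the 4 vertices {0, 1, 3, 7} are pairwise adjacent, and any tree decomposition puts a clique entirely inside one bag — forcing width ≥ 3. The upper and lower bounds meet at 3, so that is the treewidth.

Treewidth 3.
One optimal decomposition is:
Bags: B1 = {1, 3, 4, 7}  B2 = {0, 1, 3, 7}  B3 = {3, 4, 5, 7}  B4 = {2, 3, 5, 7}  B5 = {0, 3, 6, 7}
Tree: B1–B2, B1–B3, B3–B4, B2–B5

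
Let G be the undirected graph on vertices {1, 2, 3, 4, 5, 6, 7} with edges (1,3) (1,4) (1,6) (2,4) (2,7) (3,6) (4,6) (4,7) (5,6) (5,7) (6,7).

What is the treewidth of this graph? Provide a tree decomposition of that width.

Each bag holds 3 vertices, so the decomposition has width 2, which upper-bounds the treewidth. On the other hand G contains the 3-clique {2, 4, 7}. A clique must lie in a single bag of any decomposition, so no decomposition can have width below 2. Hence tw(G) = 2 exactly.

Treewidth 2.
One such decomposition:
Bags: B1 = {5, 6, 7}  B2 = {4, 6, 7}  B3 = {1, 4, 6}  B4 = {2, 4, 7}  B5 = {1, 3, 6}
Tree: B1–B2, B2–B3, B2–B4, B3–B5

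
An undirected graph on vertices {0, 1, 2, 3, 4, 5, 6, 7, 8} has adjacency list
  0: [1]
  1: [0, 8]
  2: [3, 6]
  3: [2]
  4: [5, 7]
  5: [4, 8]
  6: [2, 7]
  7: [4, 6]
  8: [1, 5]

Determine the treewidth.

A width-1 tree decomposition is:
Bags: B1 = {2, 3}  B2 = {2, 6}  B3 = {6, 7}  B4 = {4, 7}  B5 = {4, 5}  B6 = {5, 8}  B7 = {1, 8}  B8 = {0, 1}
Tree: B1–B2, B2–B3, B3–B4, B4–B5, B5–B6, B6–B7, B7–B8
The largest bag has 2 vertices, giving width 1; this decomposition certifies tw(G) ≤ 1. Since G has at least one edge (e.g. 3–2), it is not an edgeless graph, so tw(G) ≥ 1. The upper and lower bounds meet at 1, so that is the treewidth.

1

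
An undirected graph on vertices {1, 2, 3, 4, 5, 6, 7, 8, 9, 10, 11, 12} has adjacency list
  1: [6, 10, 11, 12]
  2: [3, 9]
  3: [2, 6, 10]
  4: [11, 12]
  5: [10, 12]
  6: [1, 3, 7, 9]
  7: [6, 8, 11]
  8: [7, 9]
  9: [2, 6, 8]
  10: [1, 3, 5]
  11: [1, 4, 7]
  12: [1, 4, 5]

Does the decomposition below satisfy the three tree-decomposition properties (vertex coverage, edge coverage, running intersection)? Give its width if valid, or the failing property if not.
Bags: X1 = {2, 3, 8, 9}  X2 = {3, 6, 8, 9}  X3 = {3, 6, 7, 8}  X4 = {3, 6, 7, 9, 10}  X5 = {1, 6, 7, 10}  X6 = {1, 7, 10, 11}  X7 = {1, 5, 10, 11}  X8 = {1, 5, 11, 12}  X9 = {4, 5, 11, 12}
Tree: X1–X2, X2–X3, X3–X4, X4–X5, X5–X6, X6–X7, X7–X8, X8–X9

No — bags containing vertex 9 are not connected in the tree.

A tree decomposition must satisfy three properties: every vertex lies in some bag; for every edge, both endpoints lie together in some bag; and for every vertex, the bags containing it form a connected subtree. Here bags containing vertex 9 are not connected in the tree, so the decomposition is invalid.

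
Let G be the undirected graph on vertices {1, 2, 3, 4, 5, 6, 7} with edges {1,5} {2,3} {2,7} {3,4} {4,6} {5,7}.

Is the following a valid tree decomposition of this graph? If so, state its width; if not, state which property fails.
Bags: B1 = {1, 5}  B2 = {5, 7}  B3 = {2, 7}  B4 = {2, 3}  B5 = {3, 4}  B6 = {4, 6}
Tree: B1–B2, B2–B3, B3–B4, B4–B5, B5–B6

Checking the three conditions: (i) the bags cover all of {1, 2, 3, 4, 5, 6, 7}; (ii) for each edge, some bag contains both endpoints; (iii) the bags containing any fixed vertex form a subtree. All hold, so the decomposition is valid with width 2 − 1 = 1.

Yes; width 1.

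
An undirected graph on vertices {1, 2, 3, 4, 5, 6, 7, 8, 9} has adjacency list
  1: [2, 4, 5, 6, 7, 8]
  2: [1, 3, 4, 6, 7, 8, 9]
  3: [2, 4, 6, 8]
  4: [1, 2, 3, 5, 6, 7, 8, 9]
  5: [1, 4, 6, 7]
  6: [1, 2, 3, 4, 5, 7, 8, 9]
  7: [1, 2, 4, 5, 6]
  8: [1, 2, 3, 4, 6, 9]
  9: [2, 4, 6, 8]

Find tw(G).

A width-4 tree decomposition is:
Bags: B1 = {1, 2, 4, 6, 8}  B2 = {1, 2, 4, 6, 7}  B3 = {2, 4, 6, 8, 9}  B4 = {1, 4, 5, 6, 7}  B5 = {2, 3, 4, 6, 8}
Tree: B1–B2, B1–B3, B2–B4, B3–B5
Each bag holds 5 vertices, so the decomposition has width 4, which upper-bounds the treewidth. Conversely, {1, 2, 4, 6, 8} is a clique of size 5, and the vertices of any clique must share a bag in every tree decomposition; so some bag has ≥ 5 vertices and tw(G) ≥ 4. Therefore the treewidth is 4.

4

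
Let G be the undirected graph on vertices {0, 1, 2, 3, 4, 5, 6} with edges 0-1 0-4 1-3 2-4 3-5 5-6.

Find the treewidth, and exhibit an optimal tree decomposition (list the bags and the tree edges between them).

The largest bag has 2 vertices, giving width 1; this decomposition certifies tw(G) ≤ 1. Since G has at least one edge (e.g. 6–5), it is not an edgeless graph, so tw(G) ≥ 1. Combining the bounds, tw(G) = 1.

Treewidth 1.
One optimal decomposition is:
Bags: B1 = {5, 6}  B2 = {3, 5}  B3 = {1, 3}  B4 = {0, 1}  B5 = {0, 4}  B6 = {2, 4}
Tree: B1–B2, B2–B3, B3–B4, B4–B5, B5–B6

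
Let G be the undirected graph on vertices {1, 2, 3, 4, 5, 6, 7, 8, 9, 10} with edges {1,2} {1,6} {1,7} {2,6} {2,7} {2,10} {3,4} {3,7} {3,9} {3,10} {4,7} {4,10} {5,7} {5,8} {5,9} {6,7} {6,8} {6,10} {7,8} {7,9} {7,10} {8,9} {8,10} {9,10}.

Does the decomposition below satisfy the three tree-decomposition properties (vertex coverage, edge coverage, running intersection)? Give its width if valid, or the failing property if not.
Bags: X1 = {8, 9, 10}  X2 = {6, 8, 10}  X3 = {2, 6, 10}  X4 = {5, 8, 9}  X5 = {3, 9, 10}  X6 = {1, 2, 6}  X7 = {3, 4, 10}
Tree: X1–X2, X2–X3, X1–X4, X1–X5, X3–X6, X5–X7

No — vertex 7 appears in no bag.

A tree decomposition must satisfy three properties: every vertex lies in some bag; for every edge, both endpoints lie together in some bag; and for every vertex, the bags containing it form a connected subtree. Here vertex 7 appears in no bag, so the decomposition is invalid.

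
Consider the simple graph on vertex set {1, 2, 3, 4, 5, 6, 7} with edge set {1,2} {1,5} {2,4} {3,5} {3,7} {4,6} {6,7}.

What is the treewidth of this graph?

A width-2 tree decomposition is:
Bags: B1 = {1, 3, 5}  B2 = {1, 3, 7}  B3 = {1, 6, 7}  B4 = {1, 4, 6}  B5 = {1, 2, 4}
Tree: B1–B2, B2–B3, B3–B4, B4–B5
The largest bag has 3 vertices, giving width 2; this decomposition certifies tw(G) ≤ 2. The edges 1–5–3–7–6–4–2–1 form a cycle, so G is not a tree and its treewidth is at least 2. The upper and lower bounds meet at 2, so that is the treewidth.

2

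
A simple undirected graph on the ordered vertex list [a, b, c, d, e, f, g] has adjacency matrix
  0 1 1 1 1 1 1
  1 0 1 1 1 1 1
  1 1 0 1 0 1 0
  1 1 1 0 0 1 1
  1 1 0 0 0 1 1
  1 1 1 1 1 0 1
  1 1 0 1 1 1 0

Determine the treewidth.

4

A width-4 tree decomposition is:
Bags: B1 = {a, b, e, f, g}  B2 = {a, b, d, f, g}  B3 = {a, b, c, d, f}
Tree: B1–B2, B2–B3
The largest bag has 5 vertices, giving width 4; this decomposition certifies tw(G) ≤ 4. For the lower bound, the 5 vertices {a, b, d, f, g} are pairwise adjacent, and any tree decomposition puts a clique entirely inside one bag — forcing width ≥ 4. Therefore the treewidth is 4.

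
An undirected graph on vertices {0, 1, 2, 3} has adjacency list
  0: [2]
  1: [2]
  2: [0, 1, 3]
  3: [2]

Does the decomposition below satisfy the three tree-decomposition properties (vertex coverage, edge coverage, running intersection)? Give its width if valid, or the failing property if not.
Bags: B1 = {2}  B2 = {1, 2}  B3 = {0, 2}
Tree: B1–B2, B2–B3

A tree decomposition must satisfy three properties: every vertex lies in some bag; for every edge, both endpoints lie together in some bag; and for every vertex, the bags containing it form a connected subtree. Here vertex 3 appears in no bag, so the decomposition is invalid.

No — vertex 3 appears in no bag.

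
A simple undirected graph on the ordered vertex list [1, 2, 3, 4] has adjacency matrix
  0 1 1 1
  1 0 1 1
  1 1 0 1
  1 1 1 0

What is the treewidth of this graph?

3

A width-3 tree decomposition is:
Bags: B1 = {1, 2, 3, 4}
Tree: (single bag)
With just one bag of size 4, the width is 4 − 1 = 3, so tw(G) ≤ 3. Conversely, {1, 2, 3, 4} is a clique of size 4, and the vertices of any clique must share a bag in every tree decomposition; so some bag has ≥ 4 vertices and tw(G) ≥ 3. Therefore the treewidth is 3.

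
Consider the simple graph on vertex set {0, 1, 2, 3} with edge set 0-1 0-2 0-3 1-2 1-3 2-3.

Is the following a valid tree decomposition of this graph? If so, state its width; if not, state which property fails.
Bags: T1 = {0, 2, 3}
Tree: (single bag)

No — vertex 1 appears in no bag.

A tree decomposition must satisfy three properties: every vertex lies in some bag; for every edge, both endpoints lie together in some bag; and for every vertex, the bags containing it form a connected subtree. Here vertex 1 appears in no bag, so the decomposition is invalid.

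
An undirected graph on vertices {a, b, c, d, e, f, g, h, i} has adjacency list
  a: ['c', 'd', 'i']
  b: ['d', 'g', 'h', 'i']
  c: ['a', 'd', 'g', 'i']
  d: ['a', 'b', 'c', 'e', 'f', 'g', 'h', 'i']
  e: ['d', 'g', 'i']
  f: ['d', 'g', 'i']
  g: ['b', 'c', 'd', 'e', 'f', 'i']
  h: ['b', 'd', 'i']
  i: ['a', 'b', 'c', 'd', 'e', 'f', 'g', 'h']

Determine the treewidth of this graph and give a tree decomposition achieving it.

Treewidth 3.
One such decomposition:
Bags: B1 = {d, e, g, i}  B2 = {b, d, g, i}  B3 = {c, d, g, i}  B4 = {d, f, g, i}  B5 = {b, d, h, i}  B6 = {a, c, d, i}
Tree: B1–B2, B2–B3, B3–B4, B2–B5, B3–B6

Every bag has size at most 4, so the width is 4 − 1 = 3 and tw(G) ≤ 3. On the other hand G contains the 4-clique {d, e, g, i}. A clique must lie in a single bag of any decomposition, so no decomposition can have width below 3. Hence tw(G) = 3 exactly.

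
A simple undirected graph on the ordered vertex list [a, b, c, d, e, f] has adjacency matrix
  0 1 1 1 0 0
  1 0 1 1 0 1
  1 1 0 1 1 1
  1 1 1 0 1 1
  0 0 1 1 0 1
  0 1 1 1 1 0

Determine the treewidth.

3

A width-3 tree decomposition is:
Bags: B1 = {c, d, e, f}  B2 = {b, c, d, f}  B3 = {a, b, c, d}
Tree: B1–B2, B2–B3
The largest bag has 4 vertices, giving width 3; this decomposition certifies tw(G) ≤ 3. Conversely, {c, d, e, f} is a clique of size 4, and the vertices of any clique must share a bag in every tree decomposition; so some bag has ≥ 4 vertices and tw(G) ≥ 3. Combining the bounds, tw(G) = 3.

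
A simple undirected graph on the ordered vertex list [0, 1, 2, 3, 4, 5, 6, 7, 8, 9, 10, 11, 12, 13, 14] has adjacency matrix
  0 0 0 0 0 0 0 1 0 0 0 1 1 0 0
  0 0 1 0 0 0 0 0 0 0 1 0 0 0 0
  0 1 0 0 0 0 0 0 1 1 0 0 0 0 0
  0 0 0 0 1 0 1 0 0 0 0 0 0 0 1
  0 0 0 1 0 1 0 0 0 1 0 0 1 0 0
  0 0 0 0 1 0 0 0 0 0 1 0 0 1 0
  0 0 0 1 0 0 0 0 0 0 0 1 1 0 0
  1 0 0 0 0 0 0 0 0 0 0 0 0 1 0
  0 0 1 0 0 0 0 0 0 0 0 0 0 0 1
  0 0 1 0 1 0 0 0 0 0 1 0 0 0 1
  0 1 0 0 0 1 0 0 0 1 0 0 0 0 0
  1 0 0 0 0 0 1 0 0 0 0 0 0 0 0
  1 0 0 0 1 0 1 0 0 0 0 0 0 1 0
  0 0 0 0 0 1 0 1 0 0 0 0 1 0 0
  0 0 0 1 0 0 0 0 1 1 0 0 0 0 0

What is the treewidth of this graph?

A width-3 tree decomposition is:
Bags: B1 = {0, 7, 11, 13}  B2 = {0, 11, 12, 13}  B3 = {6, 11, 12, 13}  B4 = {5, 6, 12, 13}  B5 = {4, 5, 6, 12}  B6 = {3, 4, 5, 6}  B7 = {3, 4, 5, 10}  B8 = {3, 4, 9, 10}  B9 = {3, 9, 10, 14}  B10 = {1, 9, 10, 14}  B11 = {1, 2, 9, 14}  B12 = {1, 2, 8, 14}
Tree: B1–B2, B2–B3, B3–B4, B4–B5, B5–B6, B6–B7, B7–B8, B8–B9, B9–B10, B10–B11, B11–B12
Every bag has size at most 4, so the width is 4 − 1 = 3 and tw(G) ≤ 3. For the lower bound: the 4 vertex sets {0,7,11}, {13}, {12}, {3,4,5,6} are disjoint, each induces a connected subgraph, and every pair is joined by at least one edge of G. Contracting each set to a single vertex therefore yields K_{4} as a minor, and since treewidth is minor-monotone, tw(G) ≥ tw(K_{4}) = 3. The upper and lower bounds meet at 3, so that is the treewidth.

3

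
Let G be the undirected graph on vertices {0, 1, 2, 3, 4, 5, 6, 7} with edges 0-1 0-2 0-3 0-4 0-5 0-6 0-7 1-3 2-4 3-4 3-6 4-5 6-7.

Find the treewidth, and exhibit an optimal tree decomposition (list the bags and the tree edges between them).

Treewidth 2.
One such decomposition:
Bags: B1 = {0, 3, 6}  B2 = {0, 6, 7}  B3 = {0, 3, 4}  B4 = {0, 1, 3}  B5 = {0, 2, 4}  B6 = {0, 4, 5}
Tree: B1–B2, B1–B3, B3–B4, B3–B5, B3–B6

The largest bag has 3 vertices, giving width 2; this decomposition certifies tw(G) ≤ 2. On the other hand G contains the 3-clique {0, 2, 4}. A clique must lie in a single bag of any decomposition, so no decomposition can have width below 2. The upper and lower bounds meet at 2, so that is the treewidth.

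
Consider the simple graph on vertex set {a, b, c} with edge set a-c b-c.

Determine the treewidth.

1

A width-1 tree decomposition is:
Bags: B1 = {a, c}  B2 = {b, c}
Tree: B1–B2
Each bag holds 2 vertices, so the decomposition has width 1, which upper-bounds the treewidth. G has an edge, so its treewidth is at least 1. The upper and lower bounds meet at 1, so that is the treewidth.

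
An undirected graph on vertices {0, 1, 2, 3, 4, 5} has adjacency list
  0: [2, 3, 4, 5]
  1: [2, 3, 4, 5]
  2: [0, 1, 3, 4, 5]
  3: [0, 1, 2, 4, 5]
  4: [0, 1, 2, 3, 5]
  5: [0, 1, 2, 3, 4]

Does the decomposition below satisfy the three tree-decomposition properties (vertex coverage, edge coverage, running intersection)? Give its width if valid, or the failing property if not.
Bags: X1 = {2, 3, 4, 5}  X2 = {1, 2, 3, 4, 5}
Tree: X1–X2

A tree decomposition must satisfy three properties: every vertex lies in some bag; for every edge, both endpoints lie together in some bag; and for every vertex, the bags containing it form a connected subtree. Here vertex 0 appears in no bag, so the decomposition is invalid.

No — vertex 0 appears in no bag.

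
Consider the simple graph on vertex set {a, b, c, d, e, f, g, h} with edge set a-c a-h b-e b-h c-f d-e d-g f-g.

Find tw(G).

A width-2 tree decomposition is:
Bags: B1 = {a, c, h}  B2 = {c, f, h}  B3 = {f, g, h}  B4 = {d, g, h}  B5 = {d, e, h}  B6 = {b, e, h}
Tree: B1–B2, B2–B3, B3–B4, B4–B5, B5–B6
The largest bag has 3 vertices, giving width 2; this decomposition certifies tw(G) ≤ 2. For the lower bound, G contains the cycle h–a–c–f–g–d–e–b–h, so G is not a forest; only forests have treewidth ≤ 1, hence tw(G) ≥ 2. The upper and lower bounds meet at 2, so that is the treewidth.

2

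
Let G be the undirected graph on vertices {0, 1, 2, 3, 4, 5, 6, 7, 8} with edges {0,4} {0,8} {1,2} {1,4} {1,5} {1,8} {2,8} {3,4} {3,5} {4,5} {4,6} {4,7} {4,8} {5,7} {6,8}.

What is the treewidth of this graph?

A width-2 tree decomposition is:
Bags: B1 = {3, 4, 5}  B2 = {1, 4, 5}  B3 = {1, 4, 8}  B4 = {4, 6, 8}  B5 = {4, 5, 7}  B6 = {0, 4, 8}  B7 = {1, 2, 8}
Tree: B1–B2, B2–B3, B3–B4, B2–B5, B4–B6, B3–B7
Every bag has size at most 3, so the width is 3 − 1 = 2 and tw(G) ≤ 2. On the other hand G contains the 3-clique {1, 2, 8}. A clique must lie in a single bag of any decomposition, so no decomposition can have width below 2. Combining the bounds, tw(G) = 2.

2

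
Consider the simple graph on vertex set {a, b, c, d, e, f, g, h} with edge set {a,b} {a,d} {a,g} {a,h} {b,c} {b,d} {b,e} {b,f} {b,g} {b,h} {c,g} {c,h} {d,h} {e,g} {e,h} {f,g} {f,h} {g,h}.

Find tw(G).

3

A width-3 tree decomposition is:
Bags: B1 = {b, c, g, h}  B2 = {b, f, g, h}  B3 = {a, b, g, h}  B4 = {a, b, d, h}  B5 = {b, e, g, h}
Tree: B1–B2, B1–B3, B3–B4, B3–B5
Every bag has size at most 4, so the width is 4 − 1 = 3 and tw(G) ≤ 3. Conversely, {a, b, d, h} is a clique of size 4, and the vertices of any clique must share a bag in every tree decomposition; so some bag has ≥ 4 vertices and tw(G) ≥ 3. The upper and lower bounds meet at 3, so that is the treewidth.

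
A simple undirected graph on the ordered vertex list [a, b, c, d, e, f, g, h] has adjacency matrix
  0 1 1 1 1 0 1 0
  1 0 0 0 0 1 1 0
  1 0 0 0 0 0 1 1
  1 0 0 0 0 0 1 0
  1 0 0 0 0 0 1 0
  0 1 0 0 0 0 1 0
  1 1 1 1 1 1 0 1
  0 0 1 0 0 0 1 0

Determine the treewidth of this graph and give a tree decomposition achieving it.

Treewidth 2.
One such decomposition:
Bags: B1 = {a, c, g}  B2 = {a, b, g}  B3 = {a, e, g}  B4 = {b, f, g}  B5 = {c, g, h}  B6 = {a, d, g}
Tree: B1–B2, B1–B3, B2–B4, B1–B5, B3–B6

The largest bag has 3 vertices, giving width 2; this decomposition certifies tw(G) ≤ 2. For the lower bound, the 3 vertices {a, d, g} are pairwise adjacent, and any tree decomposition puts a clique entirely inside one bag — forcing width ≥ 2. Combining the bounds, tw(G) = 2.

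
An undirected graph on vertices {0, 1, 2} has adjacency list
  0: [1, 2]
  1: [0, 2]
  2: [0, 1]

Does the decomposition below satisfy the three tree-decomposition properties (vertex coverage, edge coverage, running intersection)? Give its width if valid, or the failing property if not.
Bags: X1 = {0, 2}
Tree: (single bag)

A tree decomposition must satisfy three properties: every vertex lies in some bag; for every edge, both endpoints lie together in some bag; and for every vertex, the bags containing it form a connected subtree. Here vertex 1 appears in no bag, so the decomposition is invalid.

No — vertex 1 appears in no bag.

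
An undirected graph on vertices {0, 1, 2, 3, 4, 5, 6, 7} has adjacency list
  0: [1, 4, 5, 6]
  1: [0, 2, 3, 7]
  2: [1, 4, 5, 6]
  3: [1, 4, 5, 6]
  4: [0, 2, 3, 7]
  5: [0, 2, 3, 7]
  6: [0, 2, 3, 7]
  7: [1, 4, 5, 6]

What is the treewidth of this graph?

4

A width-4 tree decomposition is:
Bags: B1 = {1, 2, 4, 5, 6}  B2 = {1, 3, 4, 5, 6}  B3 = {0, 1, 4, 5, 6}  B4 = {1, 4, 5, 6, 7}
Tree: B1–B2, B2–B3, B3–B4
Each bag holds 5 vertices, so the decomposition has width 4, which upper-bounds the treewidth. For the lower bound: the 5 vertex sets {2,4}, {1,3}, {0,6}, {5}, {7} are disjoint, each induces a connected subgraph, and every pair is joined by at least one edge of G. Contracting each set to a single vertex therefore yields K_{5} as a minor, and since treewidth is minor-monotone, tw(G) ≥ tw(K_{5}) = 4. Therefore the treewidth is 4.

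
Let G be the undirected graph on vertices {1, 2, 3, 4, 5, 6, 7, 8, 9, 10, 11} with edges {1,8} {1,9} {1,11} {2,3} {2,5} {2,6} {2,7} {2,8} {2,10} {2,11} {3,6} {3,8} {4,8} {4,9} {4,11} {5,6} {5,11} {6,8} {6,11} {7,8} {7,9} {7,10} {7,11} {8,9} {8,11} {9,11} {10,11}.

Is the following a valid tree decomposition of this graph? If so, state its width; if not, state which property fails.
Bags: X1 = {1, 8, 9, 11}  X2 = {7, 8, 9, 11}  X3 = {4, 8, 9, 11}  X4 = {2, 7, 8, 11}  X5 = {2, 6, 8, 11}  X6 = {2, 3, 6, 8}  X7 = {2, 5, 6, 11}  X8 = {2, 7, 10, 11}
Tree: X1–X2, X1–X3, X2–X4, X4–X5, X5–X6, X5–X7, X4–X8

Yes; width 3.

Vertex coverage: the bags together contain {1, 2, 3, 4, 5, 6, 7, 8, 9, 10, 11}, the full vertex set. Edge coverage: each edge of G has both endpoints in at least one bag. Running intersection: for every vertex, the bags containing it form a connected subtree. All three properties hold, so this is a valid tree decomposition of width max|bag| − 1 = 3, and hence tw(G) ≤ 3.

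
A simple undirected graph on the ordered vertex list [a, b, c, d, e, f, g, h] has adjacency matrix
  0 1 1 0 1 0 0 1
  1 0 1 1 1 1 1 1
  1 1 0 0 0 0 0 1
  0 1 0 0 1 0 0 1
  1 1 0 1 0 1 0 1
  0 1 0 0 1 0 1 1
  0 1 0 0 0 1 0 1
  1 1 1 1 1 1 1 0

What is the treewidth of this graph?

3

A width-3 tree decomposition is:
Bags: B1 = {b, d, e, h}  B2 = {b, e, f, h}  B3 = {b, f, g, h}  B4 = {a, b, e, h}  B5 = {a, b, c, h}
Tree: B1–B2, B2–B3, B2–B4, B4–B5
Each bag holds 4 vertices, so the decomposition has width 3, which upper-bounds the treewidth. Conversely, {b, f, g, h} is a clique of size 4, and the vertices of any clique must share a bag in every tree decomposition; so some bag has ≥ 4 vertices and tw(G) ≥ 3. The upper and lower bounds meet at 3, so that is the treewidth.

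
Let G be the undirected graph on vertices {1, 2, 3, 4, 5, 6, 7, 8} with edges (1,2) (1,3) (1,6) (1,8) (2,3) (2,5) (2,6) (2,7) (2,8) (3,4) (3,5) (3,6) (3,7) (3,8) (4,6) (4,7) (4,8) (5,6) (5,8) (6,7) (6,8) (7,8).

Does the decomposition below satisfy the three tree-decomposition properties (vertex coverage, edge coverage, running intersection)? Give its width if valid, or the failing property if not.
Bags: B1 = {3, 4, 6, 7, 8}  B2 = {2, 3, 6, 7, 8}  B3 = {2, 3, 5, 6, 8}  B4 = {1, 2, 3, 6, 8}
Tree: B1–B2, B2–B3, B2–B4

Vertex coverage: the bags together contain {1, 2, 3, 4, 5, 6, 7, 8}, the full vertex set. Edge coverage: each edge of G has both endpoints in at least one bag. Running intersection: for every vertex, the bags containing it form a connected subtree. All three properties hold, so this is a valid tree decomposition of width max|bag| − 1 = 4, and hence tw(G) ≤ 4.

Yes; width 4.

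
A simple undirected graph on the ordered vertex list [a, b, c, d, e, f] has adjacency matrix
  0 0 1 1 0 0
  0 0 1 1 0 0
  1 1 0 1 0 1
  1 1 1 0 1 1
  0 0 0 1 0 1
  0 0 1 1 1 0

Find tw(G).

2

A width-2 tree decomposition is:
Bags: B1 = {c, d, f}  B2 = {d, e, f}  B3 = {b, c, d}  B4 = {a, c, d}
Tree: B1–B2, B1–B3, B3–B4
Each bag holds 3 vertices, so the decomposition has width 2, which upper-bounds the treewidth. Conversely, {d, e, f} is a clique of size 3, and the vertices of any clique must share a bag in every tree decomposition; so some bag has ≥ 3 vertices and tw(G) ≥ 2. Combining the bounds, tw(G) = 2.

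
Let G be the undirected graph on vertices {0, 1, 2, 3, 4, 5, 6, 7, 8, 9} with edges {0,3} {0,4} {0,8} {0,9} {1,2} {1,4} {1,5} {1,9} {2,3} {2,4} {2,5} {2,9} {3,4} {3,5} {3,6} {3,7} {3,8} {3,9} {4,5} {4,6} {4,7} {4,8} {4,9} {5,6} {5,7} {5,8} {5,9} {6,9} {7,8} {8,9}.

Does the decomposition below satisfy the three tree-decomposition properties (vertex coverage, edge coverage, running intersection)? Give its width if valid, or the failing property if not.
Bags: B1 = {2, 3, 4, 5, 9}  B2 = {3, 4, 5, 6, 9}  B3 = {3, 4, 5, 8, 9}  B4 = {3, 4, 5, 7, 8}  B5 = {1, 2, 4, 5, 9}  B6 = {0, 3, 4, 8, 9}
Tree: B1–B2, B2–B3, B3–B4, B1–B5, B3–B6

Yes; width 4.

Vertex coverage: the bags together contain {0, 1, 2, 3, 4, 5, 6, 7, 8, 9}, the full vertex set. Edge coverage: each edge of G has both endpoints in at least one bag. Running intersection: for every vertex, the bags containing it form a connected subtree. All three properties hold, so this is a valid tree decomposition of width max|bag| − 1 = 4, and hence tw(G) ≤ 4.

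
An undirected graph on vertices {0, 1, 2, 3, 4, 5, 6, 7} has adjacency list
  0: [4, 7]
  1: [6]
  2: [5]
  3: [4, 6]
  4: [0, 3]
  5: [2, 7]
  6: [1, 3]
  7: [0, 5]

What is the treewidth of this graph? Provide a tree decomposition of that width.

Treewidth 1.
Bags: B1 = {2, 5}  B2 = {5, 7}  B3 = {0, 7}  B4 = {0, 4}  B5 = {3, 4}  B6 = {3, 6}  B7 = {1, 6}
Tree: B1–B2, B2–B3, B3–B4, B4–B5, B5–B6, B6–B7

Each bag holds 2 vertices, so the decomposition has width 1, which upper-bounds the treewidth. G has an edge, so its treewidth is at least 1. Therefore the treewidth is 1.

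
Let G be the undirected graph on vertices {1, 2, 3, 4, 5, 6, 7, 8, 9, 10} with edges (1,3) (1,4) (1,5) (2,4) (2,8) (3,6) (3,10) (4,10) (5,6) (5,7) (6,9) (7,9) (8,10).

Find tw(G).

A width-2 tree decomposition is:
Bags: B1 = {5, 7, 9}  B2 = {5, 6, 9}  B3 = {1, 5, 6}  B4 = {1, 3, 6}  B5 = {1, 3, 4}  B6 = {3, 4, 10}  B7 = {2, 4, 10}  B8 = {2, 8, 10}
Tree: B1–B2, B2–B3, B3–B4, B4–B5, B5–B6, B6–B7, B7–B8
Each bag holds 3 vertices, so the decomposition has width 2, which upper-bounds the treewidth. For the lower bound, G contains the cycle 7–9–6–5–7, so G is not a forest; only forests have treewidth ≤ 1, hence tw(G) ≥ 2. Hence tw(G) = 2 exactly.

2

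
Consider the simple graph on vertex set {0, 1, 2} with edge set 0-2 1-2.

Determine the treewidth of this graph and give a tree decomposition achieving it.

Treewidth 1.
Bags: B1 = {0, 2}  B2 = {1, 2}
Tree: B1–B2

The largest bag has 2 vertices, giving width 1; this decomposition certifies tw(G) ≤ 1. Since G has at least one edge (e.g. 2–0), it is not an edgeless graph, so tw(G) ≥ 1. Combining the bounds, tw(G) = 1.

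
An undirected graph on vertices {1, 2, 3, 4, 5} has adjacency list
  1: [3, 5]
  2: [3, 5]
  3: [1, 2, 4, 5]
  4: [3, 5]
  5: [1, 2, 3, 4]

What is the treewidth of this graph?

A width-2 tree decomposition is:
Bags: B1 = {3, 4, 5}  B2 = {2, 3, 5}  B3 = {1, 3, 5}
Tree: B1–B2, B1–B3
Every bag has size at most 3, so the width is 3 − 1 = 2 and tw(G) ≤ 2. For the lower bound, the 3 vertices {1, 3, 5} are pairwise adjacent, and any tree decomposition puts a clique entirely inside one bag — forcing width ≥ 2. Combining the bounds, tw(G) = 2.

2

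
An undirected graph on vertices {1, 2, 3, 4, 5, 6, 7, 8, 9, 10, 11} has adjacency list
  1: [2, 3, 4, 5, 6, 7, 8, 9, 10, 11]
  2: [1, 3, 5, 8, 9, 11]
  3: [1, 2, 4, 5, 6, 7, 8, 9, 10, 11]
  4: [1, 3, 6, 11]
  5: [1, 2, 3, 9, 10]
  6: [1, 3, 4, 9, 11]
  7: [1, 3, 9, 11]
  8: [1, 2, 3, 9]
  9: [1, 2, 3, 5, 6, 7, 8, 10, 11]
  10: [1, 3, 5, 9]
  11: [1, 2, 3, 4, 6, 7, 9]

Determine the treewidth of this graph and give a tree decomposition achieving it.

Treewidth 4.
Bags: B1 = {1, 2, 3, 9, 11}  B2 = {1, 3, 6, 9, 11}  B3 = {1, 2, 3, 5, 9}  B4 = {1, 3, 4, 6, 11}  B5 = {1, 3, 5, 9, 10}  B6 = {1, 3, 7, 9, 11}  B7 = {1, 2, 3, 8, 9}
Tree: B1–B2, B1–B3, B2–B4, B3–B5, B2–B6, B1–B7

The largest bag has 5 vertices, giving width 4; this decomposition certifies tw(G) ≤ 4. On the other hand G contains the 5-clique {1, 2, 3, 8, 9}. A clique must lie in a single bag of any decomposition, so no decomposition can have width below 4. Hence tw(G) = 4 exactly.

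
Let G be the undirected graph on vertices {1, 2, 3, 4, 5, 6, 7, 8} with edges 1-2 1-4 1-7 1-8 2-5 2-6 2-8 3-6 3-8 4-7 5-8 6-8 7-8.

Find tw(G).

A width-2 tree decomposition is:
Bags: B1 = {1, 7, 8}  B2 = {1, 2, 8}  B3 = {2, 5, 8}  B4 = {2, 6, 8}  B5 = {3, 6, 8}  B6 = {1, 4, 7}
Tree: B1–B2, B2–B3, B2–B4, B4–B5, B1–B6
Every bag has size at most 3, so the width is 3 − 1 = 2 and tw(G) ≤ 2. For the lower bound, the 3 vertices {1, 2, 8} are pairwise adjacent, and any tree decomposition puts a clique entirely inside one bag — forcing width ≥ 2. Therefore the treewidth is 2.

2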